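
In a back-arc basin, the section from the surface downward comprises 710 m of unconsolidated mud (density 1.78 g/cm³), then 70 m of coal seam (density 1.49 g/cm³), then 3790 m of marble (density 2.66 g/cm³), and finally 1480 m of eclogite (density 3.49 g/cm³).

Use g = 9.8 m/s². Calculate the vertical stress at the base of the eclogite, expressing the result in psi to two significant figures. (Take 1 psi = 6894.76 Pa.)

24000 psi

unconsolidated mud: 1780 kg/m³ × 9.8 m/s² × 710 m = 1.239×10^7 Pa = 1796 psi
coal seam: 1490 kg/m³ × 9.8 m/s² × 70 m = 1.022×10^6 Pa = 148.2 psi
marble: 2660 kg/m³ × 9.8 m/s² × 3790 m = 9.880×10^7 Pa = 14329 psi
eclogite: 3490 kg/m³ × 9.8 m/s² × 1480 m = 5.062×10^7 Pa = 7342 psi
Total = 1796 + 148.2 + 14329 + 7342 = 23616 psi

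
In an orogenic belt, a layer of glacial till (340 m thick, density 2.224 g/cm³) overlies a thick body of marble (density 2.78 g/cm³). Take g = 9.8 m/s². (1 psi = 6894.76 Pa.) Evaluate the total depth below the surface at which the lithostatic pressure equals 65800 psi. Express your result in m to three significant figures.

Pressure at base of upper layers: 2224×9.8×340 = 7.410×10^6 Pa = 1075 psi
Remaining pressure to be supplied by marble: 4.537×10^8 − 7.410×10^6 = 4.463×10^8 Pa
Additional depth in marble = 4.463×10^8 Pa / (2780 kg/m³ × 9.8 m/s²) = 16380 m
Total depth = 340 m + 16380 m = 16720 m

16700 m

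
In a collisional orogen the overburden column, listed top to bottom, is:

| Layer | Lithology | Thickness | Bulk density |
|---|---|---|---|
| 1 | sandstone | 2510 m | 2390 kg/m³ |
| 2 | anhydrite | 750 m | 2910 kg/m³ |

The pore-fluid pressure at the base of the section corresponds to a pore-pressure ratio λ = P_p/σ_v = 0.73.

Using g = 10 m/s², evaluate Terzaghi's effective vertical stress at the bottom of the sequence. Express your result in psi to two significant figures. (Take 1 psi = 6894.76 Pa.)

3200 psi

Overburden (lithostatic) stress σ_v:
sandstone: 2390 kg/m³ × 10 m/s² × 2510 m = 5.999×10^7 Pa = 59.99 MPa
anhydrite: 2910 kg/m³ × 10 m/s² × 750 m = 2.183×10^7 Pa = 21.82 MPa
Total = 59.99 + 21.82 = 81.814 MPa
Pore pressure P_p = λ·σ_v = 0.73 × 81.81 MPa = 59.72 MPa
Effective stress σ' = σ_v − P_p = 81.81 − 59.72 = 22.090 MPa = 3203.9 psi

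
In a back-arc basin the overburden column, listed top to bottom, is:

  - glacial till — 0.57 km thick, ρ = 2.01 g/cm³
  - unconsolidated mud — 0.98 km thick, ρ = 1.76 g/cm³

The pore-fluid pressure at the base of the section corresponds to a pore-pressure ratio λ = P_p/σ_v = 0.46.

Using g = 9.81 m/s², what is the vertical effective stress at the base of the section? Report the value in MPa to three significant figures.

Overburden (lithostatic) stress σ_v:
glacial till: 2010 kg/m³ × 9.81 m/s² × 570 m = 1.124×10^7 Pa = 11.24 MPa
unconsolidated mud: 1760 kg/m³ × 9.81 m/s² × 980 m = 1.692×10^7 Pa = 16.92 MPa
Total = 11.24 + 16.92 = 28.160 MPa
Pore pressure P_p = λ·σ_v = 0.46 × 28.16 MPa = 12.95 MPa
Effective stress σ' = σ_v − P_p = 28.16 − 12.95 = 15.206 MPa

15.2 MPa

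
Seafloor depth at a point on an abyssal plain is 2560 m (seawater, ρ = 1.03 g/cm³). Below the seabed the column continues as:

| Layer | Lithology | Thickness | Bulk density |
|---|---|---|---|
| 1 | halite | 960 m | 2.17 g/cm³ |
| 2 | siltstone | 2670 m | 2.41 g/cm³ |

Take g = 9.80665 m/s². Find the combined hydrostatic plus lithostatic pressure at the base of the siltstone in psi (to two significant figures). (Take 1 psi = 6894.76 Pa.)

seawater: 1030 kg/m³ × 9.80665 m/s² × 2560 m = 2.586×10^7 Pa = 3750 psi
halite: 2170 kg/m³ × 9.80665 m/s² × 960 m = 2.043×10^7 Pa = 2963 psi
siltstone: 2410 kg/m³ × 9.80665 m/s² × 2670 m = 6.310×10^7 Pa = 9152 psi
Total = 3750 + 2963 + 9152 = 15866 psi

16000 psi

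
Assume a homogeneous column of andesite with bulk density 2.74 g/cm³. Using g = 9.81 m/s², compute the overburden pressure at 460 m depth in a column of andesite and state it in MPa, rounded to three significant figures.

12.4 MPa

andesite: 2740 kg/m³ × 9.81 m/s² × 460 m = 1.236×10^7 Pa = 12.36 MPa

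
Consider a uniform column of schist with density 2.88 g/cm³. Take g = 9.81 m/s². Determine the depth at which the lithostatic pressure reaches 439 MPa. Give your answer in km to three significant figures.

15.5 km

h = P/(ρg) = 439 MPa / (2880 kg/m³ × 9.81 m/s²) = 4.390×10^8 Pa / 28253 Pa/m = 15538 m
= 15.538 km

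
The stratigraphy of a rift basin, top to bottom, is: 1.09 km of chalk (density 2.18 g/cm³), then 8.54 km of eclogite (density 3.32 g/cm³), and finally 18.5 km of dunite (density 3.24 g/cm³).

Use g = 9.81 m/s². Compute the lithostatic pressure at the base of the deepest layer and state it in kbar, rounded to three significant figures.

chalk: 2180 kg/m³ × 9.81 m/s² × 1090 m = 2.331×10^7 Pa = 0.2331 kbar
eclogite: 3320 kg/m³ × 9.81 m/s² × 8540 m = 2.781×10^8 Pa = 2.781 kbar
dunite: 3240 kg/m³ × 9.81 m/s² × 18500 m = 5.880×10^8 Pa = 5.880 kbar
Total = 0.2331 + 2.781 + 5.880 = 8.8946 kbar

8.89 kbar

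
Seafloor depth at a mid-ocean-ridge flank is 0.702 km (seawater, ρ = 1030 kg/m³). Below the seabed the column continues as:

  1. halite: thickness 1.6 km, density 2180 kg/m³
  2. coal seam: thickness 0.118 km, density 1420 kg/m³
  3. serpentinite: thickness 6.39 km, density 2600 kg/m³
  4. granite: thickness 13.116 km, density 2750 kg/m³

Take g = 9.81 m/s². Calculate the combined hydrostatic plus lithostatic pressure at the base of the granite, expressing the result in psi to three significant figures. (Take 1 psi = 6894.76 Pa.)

seawater: 1030 kg/m³ × 9.81 m/s² × 702 m = 7.093×10^6 Pa = 1029 psi
halite: 2180 kg/m³ × 9.81 m/s² × 1600 m = 3.422×10^7 Pa = 4963 psi
coal seam: 1420 kg/m³ × 9.81 m/s² × 118 m = 1.644×10^6 Pa = 238.4 psi
serpentinite: 2600 kg/m³ × 9.81 m/s² × 6390 m = 1.630×10^8 Pa = 23639 psi
granite: 2750 kg/m³ × 9.81 m/s² × 13116 m = 3.538×10^8 Pa = 51320 psi
Total = 1029 + 4963 + 238.4 + 23639 + 51320 = 81188 psi

81200 psi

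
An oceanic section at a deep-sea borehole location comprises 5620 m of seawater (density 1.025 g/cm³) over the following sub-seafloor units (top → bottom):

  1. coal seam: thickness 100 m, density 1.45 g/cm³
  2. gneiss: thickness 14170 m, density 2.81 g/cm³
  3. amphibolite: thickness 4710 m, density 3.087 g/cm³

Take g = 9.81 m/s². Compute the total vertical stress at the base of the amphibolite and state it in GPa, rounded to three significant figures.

seawater: 1025 kg/m³ × 9.81 m/s² × 5620 m = 5.651×10^7 Pa = 0.05651 GPa
coal seam: 1450 kg/m³ × 9.81 m/s² × 100 m = 1.422×10^6 Pa = 1.422×10^-3 GPa
gneiss: 2810 kg/m³ × 9.81 m/s² × 14170 m = 3.906×10^8 Pa = 0.3906 GPa
amphibolite: 3087 kg/m³ × 9.81 m/s² × 4710 m = 1.426×10^8 Pa = 0.1426 GPa
Total = 0.05651 + 1.422×10^-3 + 0.3906 + 0.1426 = 0.59118 GPa

0.591 GPa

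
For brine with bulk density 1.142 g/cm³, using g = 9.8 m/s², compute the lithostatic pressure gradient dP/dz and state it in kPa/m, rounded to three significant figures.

11.2 kPa/m

dP/dz = ρg = 1142 kg/m³ × 9.8 m/s² = 11192 Pa/m
= 11192 Pa/m × (1 kPa/m / 1000.0 Pa/m) = 11.192 kPa/m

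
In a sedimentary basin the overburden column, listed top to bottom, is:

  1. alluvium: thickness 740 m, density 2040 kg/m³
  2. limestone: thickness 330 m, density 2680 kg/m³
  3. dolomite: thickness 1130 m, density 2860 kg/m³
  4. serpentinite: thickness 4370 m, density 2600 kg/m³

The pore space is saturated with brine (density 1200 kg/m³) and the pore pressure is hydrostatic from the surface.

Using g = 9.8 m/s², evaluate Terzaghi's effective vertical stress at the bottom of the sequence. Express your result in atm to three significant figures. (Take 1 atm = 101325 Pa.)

Overburden (lithostatic) stress σ_v:
alluvium: 2040 kg/m³ × 9.8 m/s² × 740 m = 1.479×10^7 Pa = 14.79 MPa
limestone: 2680 kg/m³ × 9.8 m/s² × 330 m = 8.667×10^6 Pa = 8.667 MPa
dolomite: 2860 kg/m³ × 9.8 m/s² × 1130 m = 3.167×10^7 Pa = 31.67 MPa
serpentinite: 2600 kg/m³ × 9.8 m/s² × 4370 m = 1.113×10^8 Pa = 111.3 MPa
Total = 14.79 + 8.667 + 31.67 + 111.3 = 166.48 MPa
Pore pressure P_p = 1200 kg/m³ × 9.8 m/s² × 6570 m = 7.726×10^7 Pa = 77.26 MPa
Effective stress σ' = σ_v − P_p = 166.5 − 77.26 = 89.217 MPa = 880.51 atm

881 atm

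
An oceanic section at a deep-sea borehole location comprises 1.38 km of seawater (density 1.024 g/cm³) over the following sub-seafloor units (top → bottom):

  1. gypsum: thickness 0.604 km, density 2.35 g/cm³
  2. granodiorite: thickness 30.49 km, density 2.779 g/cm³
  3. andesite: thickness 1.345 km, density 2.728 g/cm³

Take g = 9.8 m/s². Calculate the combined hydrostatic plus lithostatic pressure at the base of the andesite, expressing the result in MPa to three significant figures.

894 MPa

seawater: 1024 kg/m³ × 9.8 m/s² × 1380 m = 1.385×10^7 Pa = 13.85 MPa
gypsum: 2350 kg/m³ × 9.8 m/s² × 604 m = 1.391×10^7 Pa = 13.91 MPa
granodiorite: 2779 kg/m³ × 9.8 m/s² × 30490 m = 8.304×10^8 Pa = 830.4 MPa
andesite: 2728 kg/m³ × 9.8 m/s² × 1345 m = 3.596×10^7 Pa = 35.96 MPa
Total = 13.85 + 13.91 + 830.4 + 35.96 = 894.09 MPa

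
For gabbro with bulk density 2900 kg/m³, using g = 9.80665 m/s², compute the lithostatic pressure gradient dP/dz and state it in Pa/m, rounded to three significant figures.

dP/dz = ρg = 2900 kg/m³ × 9.80665 m/s² = 28439 Pa/m

28400 Pa/m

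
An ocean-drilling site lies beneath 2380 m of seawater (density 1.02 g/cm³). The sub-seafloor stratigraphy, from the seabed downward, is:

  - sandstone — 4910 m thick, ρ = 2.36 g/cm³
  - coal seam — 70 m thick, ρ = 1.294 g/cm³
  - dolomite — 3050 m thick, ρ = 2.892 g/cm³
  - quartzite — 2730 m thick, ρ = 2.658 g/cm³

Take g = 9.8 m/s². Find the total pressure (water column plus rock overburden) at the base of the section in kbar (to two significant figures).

seawater: 1020 kg/m³ × 9.8 m/s² × 2380 m = 2.379×10^7 Pa = 0.2379 kbar
sandstone: 2360 kg/m³ × 9.8 m/s² × 4910 m = 1.136×10^8 Pa = 1.136 kbar
coal seam: 1294 kg/m³ × 9.8 m/s² × 70 m = 8.877×10^5 Pa = 8.877×10^-3 kbar
dolomite: 2892 kg/m³ × 9.8 m/s² × 3050 m = 8.644×10^7 Pa = 0.8644 kbar
quartzite: 2658 kg/m³ × 9.8 m/s² × 2730 m = 7.111×10^7 Pa = 0.7111 kbar
Total = 0.2379 + 1.136 + 8.877×10^-3 + 0.8644 + 0.7111 = 2.9579 kbar

3.0 kbar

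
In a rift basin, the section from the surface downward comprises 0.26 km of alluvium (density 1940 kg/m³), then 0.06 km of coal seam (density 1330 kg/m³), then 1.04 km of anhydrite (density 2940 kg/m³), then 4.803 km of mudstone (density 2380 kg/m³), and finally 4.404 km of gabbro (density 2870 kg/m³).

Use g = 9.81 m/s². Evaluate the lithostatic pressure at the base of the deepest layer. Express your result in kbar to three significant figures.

alluvium: 1940 kg/m³ × 9.81 m/s² × 260 m = 4.948×10^6 Pa = 0.04948 kbar
coal seam: 1330 kg/m³ × 9.81 m/s² × 60 m = 7.828×10^5 Pa = 7.828×10^-3 kbar
anhydrite: 2940 kg/m³ × 9.81 m/s² × 1040 m = 3.000×10^7 Pa = 0.3000 kbar
mudstone: 2380 kg/m³ × 9.81 m/s² × 4803 m = 1.121×10^8 Pa = 1.121 kbar
gabbro: 2870 kg/m³ × 9.81 m/s² × 4404 m = 1.240×10^8 Pa = 1.240 kbar
Total = 0.04948 + 7.828×10^-3 + 0.3000 + 1.121 + 1.240 = 2.7186 kbar

2.72 kbar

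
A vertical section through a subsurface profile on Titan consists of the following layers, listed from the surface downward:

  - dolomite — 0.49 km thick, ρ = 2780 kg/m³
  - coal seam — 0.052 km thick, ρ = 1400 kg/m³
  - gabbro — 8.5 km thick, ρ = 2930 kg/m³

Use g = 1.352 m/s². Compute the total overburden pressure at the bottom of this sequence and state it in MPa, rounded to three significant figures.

35.6 MPa

dolomite: 2780 kg/m³ × 1.352 m/s² × 490 m = 1.842×10^6 Pa = 1.842 MPa
coal seam: 1400 kg/m³ × 1.352 m/s² × 52 m = 98426 Pa = 0.09843 MPa
gabbro: 2930 kg/m³ × 1.352 m/s² × 8500 m = 3.367×10^7 Pa = 33.67 MPa
Total = 1.842 + 0.09843 + 33.67 = 35.612 MPa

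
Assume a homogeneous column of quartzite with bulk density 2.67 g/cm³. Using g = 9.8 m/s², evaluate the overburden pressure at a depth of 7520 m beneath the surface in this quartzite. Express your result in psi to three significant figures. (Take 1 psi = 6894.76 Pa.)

28500 psi

quartzite: 2670 kg/m³ × 9.8 m/s² × 7520 m = 1.968×10^8 Pa = 28539 psi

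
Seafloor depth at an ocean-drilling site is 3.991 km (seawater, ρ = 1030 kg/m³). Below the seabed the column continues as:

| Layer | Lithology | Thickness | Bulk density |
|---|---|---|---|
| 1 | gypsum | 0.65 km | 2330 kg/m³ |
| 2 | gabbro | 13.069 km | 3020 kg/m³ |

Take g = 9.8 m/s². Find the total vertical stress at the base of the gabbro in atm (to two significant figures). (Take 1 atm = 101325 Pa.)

4400 atm

seawater: 1030 kg/m³ × 9.8 m/s² × 3991 m = 4.029×10^7 Pa = 397.6 atm
gypsum: 2330 kg/m³ × 9.8 m/s² × 650 m = 1.484×10^7 Pa = 146.5 atm
gabbro: 3020 kg/m³ × 9.8 m/s² × 13069 m = 3.868×10^8 Pa = 3817 atm
Total = 397.6 + 146.5 + 3817 = 4361.4 atm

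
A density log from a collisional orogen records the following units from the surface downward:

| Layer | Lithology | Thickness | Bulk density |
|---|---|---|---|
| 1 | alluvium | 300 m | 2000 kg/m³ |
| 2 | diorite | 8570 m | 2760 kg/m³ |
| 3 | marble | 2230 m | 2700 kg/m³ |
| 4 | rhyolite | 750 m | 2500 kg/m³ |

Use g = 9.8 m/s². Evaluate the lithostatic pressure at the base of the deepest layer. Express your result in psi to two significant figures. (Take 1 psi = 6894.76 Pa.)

alluvium: 2000 kg/m³ × 9.8 m/s² × 300 m = 5.880×10^6 Pa = 852.8 psi
diorite: 2760 kg/m³ × 9.8 m/s² × 8570 m = 2.318×10^8 Pa = 33620 psi
marble: 2700 kg/m³ × 9.8 m/s² × 2230 m = 5.901×10^7 Pa = 8558 psi
rhyolite: 2500 kg/m³ × 9.8 m/s² × 750 m = 1.837×10^7 Pa = 2665 psi
Total = 852.8 + 33620 + 8558 + 2665 = 45696 psi

46000 psi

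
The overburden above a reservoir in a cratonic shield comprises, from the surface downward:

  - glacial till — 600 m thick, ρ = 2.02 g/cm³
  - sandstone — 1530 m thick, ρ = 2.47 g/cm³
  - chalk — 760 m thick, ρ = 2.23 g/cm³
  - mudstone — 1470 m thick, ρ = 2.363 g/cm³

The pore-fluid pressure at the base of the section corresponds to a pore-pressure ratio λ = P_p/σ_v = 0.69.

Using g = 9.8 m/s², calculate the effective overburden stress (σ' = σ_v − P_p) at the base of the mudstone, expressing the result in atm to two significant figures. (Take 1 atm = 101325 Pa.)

300 atm

Overburden (lithostatic) stress σ_v:
glacial till: 2020 kg/m³ × 9.8 m/s² × 600 m = 1.188×10^7 Pa = 11.88 MPa
sandstone: 2470 kg/m³ × 9.8 m/s² × 1530 m = 3.704×10^7 Pa = 37.04 MPa
chalk: 2230 kg/m³ × 9.8 m/s² × 760 m = 1.661×10^7 Pa = 16.61 MPa
mudstone: 2363 kg/m³ × 9.8 m/s² × 1470 m = 3.404×10^7 Pa = 34.04 MPa
Total = 11.88 + 37.04 + 16.61 + 34.04 = 99.563 MPa
Pore pressure P_p = λ·σ_v = 0.69 × 99.56 MPa = 68.70 MPa
Effective stress σ' = σ_v − P_p = 99.56 − 68.70 = 30.865 MPa = 304.61 atm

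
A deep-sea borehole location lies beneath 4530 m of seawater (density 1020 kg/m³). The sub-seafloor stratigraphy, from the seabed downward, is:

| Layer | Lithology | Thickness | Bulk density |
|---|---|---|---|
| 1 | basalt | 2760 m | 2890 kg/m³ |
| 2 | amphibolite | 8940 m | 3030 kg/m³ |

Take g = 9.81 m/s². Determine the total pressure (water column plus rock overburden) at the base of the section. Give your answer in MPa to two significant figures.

390 MPa

seawater: 1020 kg/m³ × 9.81 m/s² × 4530 m = 4.533×10^7 Pa = 45.33 MPa
basalt: 2890 kg/m³ × 9.81 m/s² × 2760 m = 7.825×10^7 Pa = 78.25 MPa
amphibolite: 3030 kg/m³ × 9.81 m/s² × 8940 m = 2.657×10^8 Pa = 265.7 MPa
Total = 45.33 + 78.25 + 265.7 = 389.31 MPa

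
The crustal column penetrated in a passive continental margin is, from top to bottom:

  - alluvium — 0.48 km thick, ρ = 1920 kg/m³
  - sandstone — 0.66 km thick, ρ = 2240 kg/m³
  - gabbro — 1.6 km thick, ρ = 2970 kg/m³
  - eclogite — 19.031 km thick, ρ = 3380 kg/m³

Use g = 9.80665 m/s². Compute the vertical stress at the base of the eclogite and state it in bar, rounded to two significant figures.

7000 bar

alluvium: 1920 kg/m³ × 9.80665 m/s² × 480 m = 9.038×10^6 Pa = 90.38 bar
sandstone: 2240 kg/m³ × 9.80665 m/s² × 660 m = 1.450×10^7 Pa = 145.0 bar
gabbro: 2970 kg/m³ × 9.80665 m/s² × 1600 m = 4.660×10^7 Pa = 466.0 bar
eclogite: 3380 kg/m³ × 9.80665 m/s² × 19031 m = 6.308×10^8 Pa = 6308 bar
Total = 90.38 + 145.0 + 466.0 + 6308 = 7009.5 bar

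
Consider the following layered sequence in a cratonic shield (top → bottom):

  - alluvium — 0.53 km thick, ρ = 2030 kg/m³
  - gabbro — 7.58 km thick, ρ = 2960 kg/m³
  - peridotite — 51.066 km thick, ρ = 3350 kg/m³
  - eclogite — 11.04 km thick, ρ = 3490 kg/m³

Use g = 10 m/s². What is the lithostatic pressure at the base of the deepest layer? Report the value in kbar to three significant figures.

23.3 kbar

alluvium: 2030 kg/m³ × 10 m/s² × 530 m = 1.076×10^7 Pa = 0.1076 kbar
gabbro: 2960 kg/m³ × 10 m/s² × 7580 m = 2.244×10^8 Pa = 2.244 kbar
peridotite: 3350 kg/m³ × 10 m/s² × 51066 m = 1.711×10^9 Pa = 17.11 kbar
eclogite: 3490 kg/m³ × 10 m/s² × 11040 m = 3.853×10^8 Pa = 3.853 kbar
Total = 0.1076 + 2.244 + 17.11 + 3.853 = 23.311 kbar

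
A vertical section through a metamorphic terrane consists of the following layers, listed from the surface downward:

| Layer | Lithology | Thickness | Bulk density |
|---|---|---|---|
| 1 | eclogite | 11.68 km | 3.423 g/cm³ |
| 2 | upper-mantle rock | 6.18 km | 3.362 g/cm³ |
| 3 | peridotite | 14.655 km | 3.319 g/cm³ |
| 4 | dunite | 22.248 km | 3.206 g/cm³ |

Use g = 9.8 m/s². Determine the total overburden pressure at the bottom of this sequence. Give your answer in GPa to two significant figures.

eclogite: 3423 kg/m³ × 9.8 m/s² × 11680 m = 3.918×10^8 Pa = 0.3918 GPa
upper-mantle rock: 3362 kg/m³ × 9.8 m/s² × 6180 m = 2.036×10^8 Pa = 0.2036 GPa
peridotite: 3319 kg/m³ × 9.8 m/s² × 14655 m = 4.767×10^8 Pa = 0.4767 GPa
dunite: 3206 kg/m³ × 9.8 m/s² × 22248 m = 6.990×10^8 Pa = 0.6990 GPa
Total = 0.3918 + 0.2036 + 0.4767 + 0.6990 = 1.7711 GPa

1.8 GPa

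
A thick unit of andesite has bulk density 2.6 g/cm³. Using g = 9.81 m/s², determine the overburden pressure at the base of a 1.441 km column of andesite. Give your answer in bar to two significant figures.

370 bar

andesite: 2600 kg/m³ × 9.81 m/s² × 1441 m = 3.675×10^7 Pa = 367.5 bar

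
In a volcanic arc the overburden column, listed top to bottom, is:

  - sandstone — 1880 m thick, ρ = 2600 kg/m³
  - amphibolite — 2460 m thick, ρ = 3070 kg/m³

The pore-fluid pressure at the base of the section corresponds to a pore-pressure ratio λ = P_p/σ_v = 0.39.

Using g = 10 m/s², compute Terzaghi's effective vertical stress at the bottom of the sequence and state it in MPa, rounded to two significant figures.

76 MPa

Overburden (lithostatic) stress σ_v:
sandstone: 2600 kg/m³ × 10 m/s² × 1880 m = 4.888×10^7 Pa = 48.88 MPa
amphibolite: 3070 kg/m³ × 10 m/s² × 2460 m = 7.552×10^7 Pa = 75.52 MPa
Total = 48.88 + 75.52 = 124.40 MPa
Pore pressure P_p = λ·σ_v = 0.39 × 124.4 MPa = 48.52 MPa
Effective stress σ' = σ_v − P_p = 124.4 − 48.52 = 75.885 MPa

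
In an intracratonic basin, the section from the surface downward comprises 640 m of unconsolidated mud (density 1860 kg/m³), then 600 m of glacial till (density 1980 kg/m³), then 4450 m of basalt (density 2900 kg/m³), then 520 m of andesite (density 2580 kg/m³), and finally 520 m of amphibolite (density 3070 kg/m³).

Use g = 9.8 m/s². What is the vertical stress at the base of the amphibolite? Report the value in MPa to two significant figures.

180 MPa

unconsolidated mud: 1860 kg/m³ × 9.8 m/s² × 640 m = 1.167×10^7 Pa = 11.67 MPa
glacial till: 1980 kg/m³ × 9.8 m/s² × 600 m = 1.164×10^7 Pa = 11.64 MPa
basalt: 2900 kg/m³ × 9.8 m/s² × 4450 m = 1.265×10^8 Pa = 126.5 MPa
andesite: 2580 kg/m³ × 9.8 m/s² × 520 m = 1.315×10^7 Pa = 13.15 MPa
amphibolite: 3070 kg/m³ × 9.8 m/s² × 520 m = 1.564×10^7 Pa = 15.64 MPa
Total = 11.67 + 11.64 + 126.5 + 13.15 + 15.64 = 178.57 MPa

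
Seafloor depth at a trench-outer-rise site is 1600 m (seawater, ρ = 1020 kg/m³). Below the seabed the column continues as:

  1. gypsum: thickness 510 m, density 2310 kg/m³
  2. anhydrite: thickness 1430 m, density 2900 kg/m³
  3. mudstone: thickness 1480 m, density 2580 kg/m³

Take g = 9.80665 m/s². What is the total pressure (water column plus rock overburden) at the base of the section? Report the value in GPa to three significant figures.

0.106 GPa

seawater: 1020 kg/m³ × 9.80665 m/s² × 1600 m = 1.600×10^7 Pa = 0.01600 GPa
gypsum: 2310 kg/m³ × 9.80665 m/s² × 510 m = 1.155×10^7 Pa = 0.01155 GPa
anhydrite: 2900 kg/m³ × 9.80665 m/s² × 1430 m = 4.067×10^7 Pa = 0.04067 GPa
mudstone: 2580 kg/m³ × 9.80665 m/s² × 1480 m = 3.745×10^7 Pa = 0.03745 GPa
Total = 0.01600 + 0.01155 + 0.04067 + 0.03745 = 0.10567 GPa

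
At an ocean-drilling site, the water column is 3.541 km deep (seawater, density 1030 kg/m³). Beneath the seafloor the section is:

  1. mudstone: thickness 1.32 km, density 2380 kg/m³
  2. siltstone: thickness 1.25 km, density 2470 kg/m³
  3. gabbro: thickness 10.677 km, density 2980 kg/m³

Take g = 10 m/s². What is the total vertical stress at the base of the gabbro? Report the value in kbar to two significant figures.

seawater: 1030 kg/m³ × 10 m/s² × 3541 m = 3.647×10^7 Pa = 0.3647 kbar
mudstone: 2380 kg/m³ × 10 m/s² × 1320 m = 3.142×10^7 Pa = 0.3142 kbar
siltstone: 2470 kg/m³ × 10 m/s² × 1250 m = 3.087×10^7 Pa = 0.3088 kbar
gabbro: 2980 kg/m³ × 10 m/s² × 10677 m = 3.182×10^8 Pa = 3.182 kbar
Total = 0.3647 + 0.3142 + 0.3088 + 3.182 = 4.1694 kbar

4.2 kbar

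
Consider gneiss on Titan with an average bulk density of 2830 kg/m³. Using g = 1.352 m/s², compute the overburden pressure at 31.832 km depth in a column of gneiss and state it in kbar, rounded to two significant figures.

gneiss: 2830 kg/m³ × 1.352 m/s² × 31832 m = 1.218×10^8 Pa = 1.218 kbar

1.2 kbar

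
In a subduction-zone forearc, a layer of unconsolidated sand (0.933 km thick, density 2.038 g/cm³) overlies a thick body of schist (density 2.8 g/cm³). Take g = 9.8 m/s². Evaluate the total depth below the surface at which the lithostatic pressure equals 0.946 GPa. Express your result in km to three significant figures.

34.7 km

Pressure at base of upper layers: 2038×9.8×933 = 1.863×10^7 Pa = 0.01863 GPa
Remaining pressure to be supplied by schist: 9.460×10^8 − 1.863×10^7 = 9.274×10^8 Pa
Additional depth in schist = 9.274×10^8 Pa / (2800 kg/m³ × 9.8 m/s²) = 33796 m
Total depth = 933 m + 33796 m = 34729 m
= 34.729 km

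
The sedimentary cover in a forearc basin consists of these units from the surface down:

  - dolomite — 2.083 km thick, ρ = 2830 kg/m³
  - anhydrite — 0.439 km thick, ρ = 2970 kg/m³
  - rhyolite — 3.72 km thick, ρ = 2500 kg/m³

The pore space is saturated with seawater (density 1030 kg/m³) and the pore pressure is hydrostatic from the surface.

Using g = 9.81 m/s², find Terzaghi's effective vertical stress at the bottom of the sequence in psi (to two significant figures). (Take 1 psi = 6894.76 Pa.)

14000 psi

Overburden (lithostatic) stress σ_v:
dolomite: 2830 kg/m³ × 9.81 m/s² × 2083 m = 5.783×10^7 Pa = 57.83 MPa
anhydrite: 2970 kg/m³ × 9.81 m/s² × 439 m = 1.279×10^7 Pa = 12.79 MPa
rhyolite: 2500 kg/m³ × 9.81 m/s² × 3720 m = 9.123×10^7 Pa = 91.23 MPa
Total = 57.83 + 12.79 + 91.23 = 161.85 MPa
Pore pressure P_p = 1030 kg/m³ × 9.81 m/s² × 6242 m = 6.307×10^7 Pa = 63.07 MPa
Effective stress σ' = σ_v − P_p = 161.9 − 63.07 = 98.781 MPa = 14327 psi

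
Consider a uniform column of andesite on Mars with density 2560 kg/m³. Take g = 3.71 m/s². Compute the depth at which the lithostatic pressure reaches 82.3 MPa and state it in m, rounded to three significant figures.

h = P/(ρg) = 82.3 MPa / (2560 kg/m³ × 3.71 m/s²) = 8.230×10^7 Pa / 9497.6 Pa/m = 8665.3 m

8670 m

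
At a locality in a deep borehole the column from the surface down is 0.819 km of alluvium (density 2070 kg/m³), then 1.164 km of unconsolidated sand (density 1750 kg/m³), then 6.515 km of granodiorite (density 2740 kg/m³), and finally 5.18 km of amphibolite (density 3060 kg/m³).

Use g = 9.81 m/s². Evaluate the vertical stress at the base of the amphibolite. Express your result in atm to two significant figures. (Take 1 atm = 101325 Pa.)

alluvium: 2070 kg/m³ × 9.81 m/s² × 819 m = 1.663×10^7 Pa = 164.1 atm
unconsolidated sand: 1750 kg/m³ × 9.81 m/s² × 1164 m = 1.998×10^7 Pa = 197.2 atm
granodiorite: 2740 kg/m³ × 9.81 m/s² × 6515 m = 1.751×10^8 Pa = 1728 atm
amphibolite: 3060 kg/m³ × 9.81 m/s² × 5180 m = 1.555×10^8 Pa = 1535 atm
Total = 164.1 + 197.2 + 1728 + 1535 = 3624.3 atm

3600 atm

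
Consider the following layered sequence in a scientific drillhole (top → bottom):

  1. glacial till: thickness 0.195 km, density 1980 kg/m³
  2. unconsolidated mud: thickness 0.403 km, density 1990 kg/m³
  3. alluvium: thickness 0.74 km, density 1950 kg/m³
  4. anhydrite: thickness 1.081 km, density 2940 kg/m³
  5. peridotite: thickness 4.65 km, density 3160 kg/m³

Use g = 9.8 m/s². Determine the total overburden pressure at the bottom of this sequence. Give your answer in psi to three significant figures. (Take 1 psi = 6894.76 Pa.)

29100 psi

glacial till: 1980 kg/m³ × 9.8 m/s² × 195 m = 3.784×10^6 Pa = 548.8 psi
unconsolidated mud: 1990 kg/m³ × 9.8 m/s² × 403 m = 7.859×10^6 Pa = 1140 psi
alluvium: 1950 kg/m³ × 9.8 m/s² × 740 m = 1.414×10^7 Pa = 2051 psi
anhydrite: 2940 kg/m³ × 9.8 m/s² × 1081 m = 3.115×10^7 Pa = 4517 psi
peridotite: 3160 kg/m³ × 9.8 m/s² × 4650 m = 1.440×10^8 Pa = 20886 psi
Total = 548.8 + 1140 + 2051 + 4517 + 20886 = 29143 psi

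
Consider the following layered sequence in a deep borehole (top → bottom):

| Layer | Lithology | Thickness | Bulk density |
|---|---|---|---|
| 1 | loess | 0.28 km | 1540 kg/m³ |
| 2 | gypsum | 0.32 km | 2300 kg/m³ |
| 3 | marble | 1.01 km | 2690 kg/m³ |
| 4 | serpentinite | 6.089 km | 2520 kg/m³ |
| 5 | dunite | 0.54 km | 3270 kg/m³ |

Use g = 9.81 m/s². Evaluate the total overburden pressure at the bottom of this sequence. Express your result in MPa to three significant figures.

loess: 1540 kg/m³ × 9.81 m/s² × 280 m = 4.230×10^6 Pa = 4.230 MPa
gypsum: 2300 kg/m³ × 9.81 m/s² × 320 m = 7.220×10^6 Pa = 7.220 MPa
marble: 2690 kg/m³ × 9.81 m/s² × 1010 m = 2.665×10^7 Pa = 26.65 MPa
serpentinite: 2520 kg/m³ × 9.81 m/s² × 6089 m = 1.505×10^8 Pa = 150.5 MPa
dunite: 3270 kg/m³ × 9.81 m/s² × 540 m = 1.732×10^7 Pa = 17.32 MPa
Total = 4.230 + 7.220 + 26.65 + 150.5 + 17.32 = 205.95 MPa

206 MPa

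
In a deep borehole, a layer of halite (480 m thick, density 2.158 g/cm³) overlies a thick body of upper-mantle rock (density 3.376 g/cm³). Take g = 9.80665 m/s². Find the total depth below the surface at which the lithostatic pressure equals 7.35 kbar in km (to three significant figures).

22.4 km

Pressure at base of upper layers: 2158×9.80665×480 = 1.016×10^7 Pa = 0.1016 kbar
Remaining pressure to be supplied by upper-mantle rock: 7.350×10^8 − 1.016×10^7 = 7.248×10^8 Pa
Additional depth in upper-mantle rock = 7.248×10^8 Pa / (3376 kg/m³ × 9.80665 m/s²) = 21894 m
Total depth = 480 m + 21894 m = 22374 m
= 22.374 km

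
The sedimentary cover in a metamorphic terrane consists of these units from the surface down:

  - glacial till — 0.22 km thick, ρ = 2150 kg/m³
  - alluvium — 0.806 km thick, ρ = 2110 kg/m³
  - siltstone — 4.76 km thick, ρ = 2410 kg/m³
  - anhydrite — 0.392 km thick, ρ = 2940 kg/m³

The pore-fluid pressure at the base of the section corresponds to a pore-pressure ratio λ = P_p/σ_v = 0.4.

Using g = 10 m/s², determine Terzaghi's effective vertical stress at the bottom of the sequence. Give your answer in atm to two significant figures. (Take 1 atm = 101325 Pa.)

880 atm

Overburden (lithostatic) stress σ_v:
glacial till: 2150 kg/m³ × 10 m/s² × 220 m = 4.730×10^6 Pa = 4.730 MPa
alluvium: 2110 kg/m³ × 10 m/s² × 806 m = 1.701×10^7 Pa = 17.01 MPa
siltstone: 2410 kg/m³ × 10 m/s² × 4760 m = 1.147×10^8 Pa = 114.7 MPa
anhydrite: 2940 kg/m³ × 10 m/s² × 392 m = 1.152×10^7 Pa = 11.52 MPa
Total = 4.730 + 17.01 + 114.7 + 11.52 = 147.98 MPa
Pore pressure P_p = λ·σ_v = 0.4 × 148.0 MPa = 59.19 MPa
Effective stress σ' = σ_v − P_p = 148.0 − 59.19 = 88.786 MPa = 876.25 atm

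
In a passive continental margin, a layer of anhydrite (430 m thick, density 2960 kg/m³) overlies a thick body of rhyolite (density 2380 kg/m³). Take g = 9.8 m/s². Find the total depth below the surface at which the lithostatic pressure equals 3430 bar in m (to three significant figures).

14600 m

Pressure at base of upper layers: 2960×9.8×430 = 1.247×10^7 Pa = 124.7 bar
Remaining pressure to be supplied by rhyolite: 3.430×10^8 − 1.247×10^7 = 3.305×10^8 Pa
Additional depth in rhyolite = 3.305×10^8 Pa / (2380 kg/m³ × 9.8 m/s²) = 14171 m
Total depth = 430 m + 14171 m = 14601 m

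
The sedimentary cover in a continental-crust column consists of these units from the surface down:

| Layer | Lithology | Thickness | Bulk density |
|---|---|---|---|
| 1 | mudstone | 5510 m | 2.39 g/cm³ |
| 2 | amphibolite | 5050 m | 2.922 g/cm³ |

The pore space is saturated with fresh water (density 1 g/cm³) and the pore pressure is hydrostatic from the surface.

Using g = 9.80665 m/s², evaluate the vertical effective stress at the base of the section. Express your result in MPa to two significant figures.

Overburden (lithostatic) stress σ_v:
mudstone: 2390 kg/m³ × 9.80665 m/s² × 5510 m = 1.291×10^8 Pa = 129.1 MPa
amphibolite: 2922 kg/m³ × 9.80665 m/s² × 5050 m = 1.447×10^8 Pa = 144.7 MPa
Total = 129.1 + 144.7 = 273.85 MPa
Pore pressure P_p = 1000 kg/m³ × 9.80665 m/s² × 10560 m = 1.036×10^8 Pa = 103.6 MPa
Effective stress σ' = σ_v − P_p = 273.9 − 103.6 = 170.29 MPa

170 MPa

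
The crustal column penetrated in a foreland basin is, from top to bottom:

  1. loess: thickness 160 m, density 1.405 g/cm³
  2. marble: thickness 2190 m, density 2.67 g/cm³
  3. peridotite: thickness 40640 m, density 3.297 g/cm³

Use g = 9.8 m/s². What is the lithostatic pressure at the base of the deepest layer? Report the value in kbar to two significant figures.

14 kbar

loess: 1405 kg/m³ × 9.8 m/s² × 160 m = 2.203×10^6 Pa = 0.02203 kbar
marble: 2670 kg/m³ × 9.8 m/s² × 2190 m = 5.730×10^7 Pa = 0.5730 kbar
peridotite: 3297 kg/m³ × 9.8 m/s² × 40640 m = 1.313×10^9 Pa = 13.13 kbar
Total = 0.02203 + 0.5730 + 13.13 = 13.726 kbar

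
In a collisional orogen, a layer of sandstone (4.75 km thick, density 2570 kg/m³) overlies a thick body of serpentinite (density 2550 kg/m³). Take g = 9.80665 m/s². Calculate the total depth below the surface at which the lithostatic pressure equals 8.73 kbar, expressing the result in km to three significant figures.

34.9 km

Pressure at base of upper layers: 2570×9.80665×4750 = 1.197×10^8 Pa = 1.197 kbar
Remaining pressure to be supplied by serpentinite: 8.730×10^8 − 1.197×10^8 = 7.533×10^8 Pa
Additional depth in serpentinite = 7.533×10^8 Pa / (2550 kg/m³ × 9.80665 m/s²) = 30123 m
Total depth = 4750 m + 30123 m = 34873 m
= 34.873 km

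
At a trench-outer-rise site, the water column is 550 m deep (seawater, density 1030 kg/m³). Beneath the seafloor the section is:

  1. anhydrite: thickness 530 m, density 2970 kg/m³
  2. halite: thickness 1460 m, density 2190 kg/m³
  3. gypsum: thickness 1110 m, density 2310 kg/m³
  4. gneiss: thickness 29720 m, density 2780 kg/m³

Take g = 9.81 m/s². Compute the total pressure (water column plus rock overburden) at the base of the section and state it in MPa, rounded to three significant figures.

seawater: 1030 kg/m³ × 9.81 m/s² × 550 m = 5.557×10^6 Pa = 5.557 MPa
anhydrite: 2970 kg/m³ × 9.81 m/s² × 530 m = 1.544×10^7 Pa = 15.44 MPa
halite: 2190 kg/m³ × 9.81 m/s² × 1460 m = 3.137×10^7 Pa = 31.37 MPa
gypsum: 2310 kg/m³ × 9.81 m/s² × 1110 m = 2.515×10^7 Pa = 25.15 MPa
gneiss: 2780 kg/m³ × 9.81 m/s² × 29720 m = 8.105×10^8 Pa = 810.5 MPa
Total = 5.557 + 15.44 + 31.37 + 25.15 + 810.5 = 888.04 MPa

888 MPa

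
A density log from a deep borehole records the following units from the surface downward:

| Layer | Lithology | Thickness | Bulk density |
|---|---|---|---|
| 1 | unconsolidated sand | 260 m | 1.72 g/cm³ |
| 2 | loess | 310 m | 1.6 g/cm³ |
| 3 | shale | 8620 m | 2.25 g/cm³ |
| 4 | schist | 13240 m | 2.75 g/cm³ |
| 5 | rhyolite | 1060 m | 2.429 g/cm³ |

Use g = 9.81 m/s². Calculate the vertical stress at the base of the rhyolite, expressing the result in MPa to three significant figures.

582 MPa

unconsolidated sand: 1720 kg/m³ × 9.81 m/s² × 260 m = 4.387×10^6 Pa = 4.387 MPa
loess: 1600 kg/m³ × 9.81 m/s² × 310 m = 4.866×10^6 Pa = 4.866 MPa
shale: 2250 kg/m³ × 9.81 m/s² × 8620 m = 1.903×10^8 Pa = 190.3 MPa
schist: 2750 kg/m³ × 9.81 m/s² × 13240 m = 3.572×10^8 Pa = 357.2 MPa
rhyolite: 2429 kg/m³ × 9.81 m/s² × 1060 m = 2.526×10^7 Pa = 25.26 MPa
Total = 4.387 + 4.866 + 190.3 + 357.2 + 25.26 = 581.96 MPa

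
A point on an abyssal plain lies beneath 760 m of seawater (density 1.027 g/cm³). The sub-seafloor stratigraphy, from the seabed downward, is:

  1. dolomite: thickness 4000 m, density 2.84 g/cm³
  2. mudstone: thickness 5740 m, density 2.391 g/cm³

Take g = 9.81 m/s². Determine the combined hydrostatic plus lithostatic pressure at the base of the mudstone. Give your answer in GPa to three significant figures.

0.254 GPa

seawater: 1027 kg/m³ × 9.81 m/s² × 760 m = 7.657×10^6 Pa = 7.657×10^-3 GPa
dolomite: 2840 kg/m³ × 9.81 m/s² × 4000 m = 1.114×10^8 Pa = 0.1114 GPa
mudstone: 2391 kg/m³ × 9.81 m/s² × 5740 m = 1.346×10^8 Pa = 0.1346 GPa
Total = 7.657×10^-3 + 0.1114 + 0.1346 = 0.25373 GPa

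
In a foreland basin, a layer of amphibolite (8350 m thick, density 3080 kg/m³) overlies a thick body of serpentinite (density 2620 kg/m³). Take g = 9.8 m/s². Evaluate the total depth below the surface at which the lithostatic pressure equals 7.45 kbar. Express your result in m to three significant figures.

Pressure at base of upper layers: 3080×9.8×8350 = 2.520×10^8 Pa = 2.520 kbar
Remaining pressure to be supplied by serpentinite: 7.450×10^8 − 2.520×10^8 = 4.930×10^8 Pa
Additional depth in serpentinite = 4.930×10^8 Pa / (2620 kg/m³ × 9.8 m/s²) = 19199 m
Total depth = 8350 m + 19199 m = 27549 m

27500 m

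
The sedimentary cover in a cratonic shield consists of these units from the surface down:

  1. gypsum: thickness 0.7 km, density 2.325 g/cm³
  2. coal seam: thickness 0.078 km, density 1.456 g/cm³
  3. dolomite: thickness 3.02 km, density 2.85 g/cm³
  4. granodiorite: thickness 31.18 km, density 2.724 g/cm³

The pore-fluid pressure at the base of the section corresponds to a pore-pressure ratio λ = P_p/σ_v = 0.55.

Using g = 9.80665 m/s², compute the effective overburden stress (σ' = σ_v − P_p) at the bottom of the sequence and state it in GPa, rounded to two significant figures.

Overburden (lithostatic) stress σ_v:
gypsum: 2325 kg/m³ × 9.80665 m/s² × 700 m = 1.596×10^7 Pa = 15.96 MPa
coal seam: 1456 kg/m³ × 9.80665 m/s² × 78 m = 1.114×10^6 Pa = 1.114 MPa
dolomite: 2850 kg/m³ × 9.80665 m/s² × 3020 m = 8.441×10^7 Pa = 84.41 MPa
granodiorite: 2724 kg/m³ × 9.80665 m/s² × 31180 m = 8.329×10^8 Pa = 832.9 MPa
Total = 15.96 + 1.114 + 84.41 + 832.9 = 934.40 MPa
Pore pressure P_p = λ·σ_v = 0.55 × 934.4 MPa = 513.9 MPa
Effective stress σ' = σ_v − P_p = 934.4 − 513.9 = 420.48 MPa = 0.42048 GPa

0.42 GPa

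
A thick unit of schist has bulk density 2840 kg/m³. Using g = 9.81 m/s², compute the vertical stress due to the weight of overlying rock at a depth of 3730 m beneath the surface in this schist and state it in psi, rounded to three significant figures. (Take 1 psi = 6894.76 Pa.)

15100 psi

schist: 2840 kg/m³ × 9.81 m/s² × 3730 m = 1.039×10^8 Pa = 15072 psi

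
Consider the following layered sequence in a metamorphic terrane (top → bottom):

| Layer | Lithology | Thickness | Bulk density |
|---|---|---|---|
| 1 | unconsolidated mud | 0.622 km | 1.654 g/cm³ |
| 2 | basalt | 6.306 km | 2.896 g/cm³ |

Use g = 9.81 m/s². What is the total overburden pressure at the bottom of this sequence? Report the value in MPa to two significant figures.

unconsolidated mud: 1654 kg/m³ × 9.81 m/s² × 622 m = 1.009×10^7 Pa = 10.09 MPa
basalt: 2896 kg/m³ × 9.81 m/s² × 6306 m = 1.792×10^8 Pa = 179.2 MPa
Total = 10.09 + 179.2 = 189.24 MPa

190 MPa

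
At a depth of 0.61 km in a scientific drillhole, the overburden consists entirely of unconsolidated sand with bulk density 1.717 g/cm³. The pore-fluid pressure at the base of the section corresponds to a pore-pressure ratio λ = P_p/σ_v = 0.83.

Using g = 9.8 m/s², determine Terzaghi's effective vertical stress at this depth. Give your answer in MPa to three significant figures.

Overburden (lithostatic) stress σ_v:
unconsolidated sand: 1717 kg/m³ × 9.8 m/s² × 610 m = 1.026×10^7 Pa = 10.26 MPa
Pore pressure P_p = λ·σ_v = 0.83 × 10.26 MPa = 8.519 MPa
Effective stress σ' = σ_v − P_p = 10.26 − 8.519 = 1.7449 MPa

1.74 MPa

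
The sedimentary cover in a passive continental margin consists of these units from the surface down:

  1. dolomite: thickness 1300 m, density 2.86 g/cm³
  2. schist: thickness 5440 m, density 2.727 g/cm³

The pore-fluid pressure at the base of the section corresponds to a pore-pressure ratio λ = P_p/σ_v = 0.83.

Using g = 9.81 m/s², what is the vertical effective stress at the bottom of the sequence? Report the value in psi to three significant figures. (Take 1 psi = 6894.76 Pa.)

4490 psi

Overburden (lithostatic) stress σ_v:
dolomite: 2860 kg/m³ × 9.81 m/s² × 1300 m = 3.647×10^7 Pa = 36.47 MPa
schist: 2727 kg/m³ × 9.81 m/s² × 5440 m = 1.455×10^8 Pa = 145.5 MPa
Total = 36.47 + 145.5 = 182.00 MPa
Pore pressure P_p = λ·σ_v = 0.83 × 182.0 MPa = 151.1 MPa
Effective stress σ' = σ_v − P_p = 182.0 − 151.1 = 30.941 MPa = 4487.6 psi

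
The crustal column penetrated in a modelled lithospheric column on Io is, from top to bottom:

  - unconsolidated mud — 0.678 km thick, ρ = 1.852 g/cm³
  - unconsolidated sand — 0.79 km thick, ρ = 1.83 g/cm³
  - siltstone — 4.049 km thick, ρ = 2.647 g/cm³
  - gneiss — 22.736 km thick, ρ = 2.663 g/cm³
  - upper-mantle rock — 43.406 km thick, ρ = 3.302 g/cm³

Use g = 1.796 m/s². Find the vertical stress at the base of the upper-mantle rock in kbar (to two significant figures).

3.9 kbar

unconsolidated mud: 1852 kg/m³ × 1.796 m/s² × 678 m = 2.255×10^6 Pa = 0.02255 kbar
unconsolidated sand: 1830 kg/m³ × 1.796 m/s² × 790 m = 2.596×10^6 Pa = 0.02596 kbar
siltstone: 2647 kg/m³ × 1.796 m/s² × 4049 m = 1.925×10^7 Pa = 0.1925 kbar
gneiss: 2663 kg/m³ × 1.796 m/s² × 22736 m = 1.087×10^8 Pa = 1.087 kbar
upper-mantle rock: 3302 kg/m³ × 1.796 m/s² × 43406 m = 2.574×10^8 Pa = 2.574 kbar
Total = 0.02255 + 0.02596 + 0.1925 + 1.087 + 2.574 = 3.9026 kbar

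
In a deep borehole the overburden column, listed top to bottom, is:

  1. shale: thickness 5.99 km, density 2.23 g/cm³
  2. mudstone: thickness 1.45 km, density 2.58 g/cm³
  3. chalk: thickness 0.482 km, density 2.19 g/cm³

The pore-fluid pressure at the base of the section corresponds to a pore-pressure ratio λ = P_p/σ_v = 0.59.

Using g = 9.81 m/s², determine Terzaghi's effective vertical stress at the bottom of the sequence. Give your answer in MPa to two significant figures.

73 MPa

Overburden (lithostatic) stress σ_v:
shale: 2230 kg/m³ × 9.81 m/s² × 5990 m = 1.310×10^8 Pa = 131.0 MPa
mudstone: 2580 kg/m³ × 9.81 m/s² × 1450 m = 3.670×10^7 Pa = 36.70 MPa
chalk: 2190 kg/m³ × 9.81 m/s² × 482 m = 1.036×10^7 Pa = 10.36 MPa
Total = 131.0 + 36.70 + 10.36 = 178.09 MPa
Pore pressure P_p = λ·σ_v = 0.59 × 178.1 MPa = 105.1 MPa
Effective stress σ' = σ_v − P_p = 178.1 − 105.1 = 73.018 MPa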